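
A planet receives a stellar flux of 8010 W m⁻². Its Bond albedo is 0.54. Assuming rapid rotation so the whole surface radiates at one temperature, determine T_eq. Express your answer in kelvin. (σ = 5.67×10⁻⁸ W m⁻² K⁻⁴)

T_eq ≈ 357 K

Energy balance: absorbed = emitted ⇒ πR²·S(1−A) = 4πR²·σT_eq⁴, so T_eq⁴ = S(1−A)/(4σ).
T_eq = [8010 × 0.46 / (4 × 5.67×10⁻⁸)]^(1/4) = (1.62×10¹⁰)^(1/4) = 357 K.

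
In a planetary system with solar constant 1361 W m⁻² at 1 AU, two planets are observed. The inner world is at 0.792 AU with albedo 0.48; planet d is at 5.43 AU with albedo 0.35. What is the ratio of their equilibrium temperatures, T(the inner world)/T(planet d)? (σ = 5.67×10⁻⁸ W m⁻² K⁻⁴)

T₁/T₂ ≈ 2.476

T_eq = [S₀(1−A)/(4σd²)]^(1/4), so T ∝ (1−A)^(1/4) / √d.
T₁ = [1361×0.52/(4×5.67×10⁻⁸×0.792²)]^(1/4) = 265.58 K.
T₂ = [1361×0.65/(4×5.67×10⁻⁸×5.43²)]^(1/4) = 107.25 K.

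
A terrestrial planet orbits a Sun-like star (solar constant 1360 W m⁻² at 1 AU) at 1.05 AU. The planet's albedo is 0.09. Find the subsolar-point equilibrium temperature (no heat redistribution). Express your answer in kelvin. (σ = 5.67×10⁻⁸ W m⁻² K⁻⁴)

T_ss ≈ 375 K

Flux at 1.05 AU: S = 1360/1.05² = 1230 W m⁻².
At the subsolar point the surface absorbs S(1−A) and emits σT⁴ per unit area — no factor of 4, since only the local patch is in balance.
T = [1230 × 0.91 / 5.67×10⁻⁸]^(1/4) = (1.98×10¹⁰)^(1/4) = 375 K.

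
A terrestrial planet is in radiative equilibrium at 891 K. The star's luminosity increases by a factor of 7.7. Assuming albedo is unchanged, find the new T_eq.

T_eq ∝ L^(1/4) · d^(−1/2).
T′ = 891 × 7.7^(1/4) = 1480 K.

T_eq ≈ 1480 K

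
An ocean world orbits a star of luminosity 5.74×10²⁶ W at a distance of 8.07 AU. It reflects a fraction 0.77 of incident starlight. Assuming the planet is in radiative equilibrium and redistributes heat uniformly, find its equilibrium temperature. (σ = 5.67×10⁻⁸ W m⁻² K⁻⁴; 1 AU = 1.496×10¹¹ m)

T_eq ≈ 75.1 K

d = 8.07 AU = 1.21×10¹² m.
Flux: S = L/(4πd²) = 5.74×10²⁶/(4π×(1.21×10¹²)²) = 31.3 W m⁻².
Energy balance: absorbed = emitted ⇒ πR²·S(1−A) = 4πR²·σT_eq⁴, so T_eq⁴ = S(1−A)/(4σ).
T_eq = [31.3 × 0.23 / (4 × 5.67×10⁻⁸)]^(1/4) = (3.18×10⁷)^(1/4) = 75.1 K.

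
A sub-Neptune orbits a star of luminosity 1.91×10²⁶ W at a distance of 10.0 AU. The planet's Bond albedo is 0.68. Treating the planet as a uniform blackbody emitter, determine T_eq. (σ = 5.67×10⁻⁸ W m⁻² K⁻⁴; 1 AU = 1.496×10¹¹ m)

T_eq ≈ 55.6 K

d = 10.0 AU = 1.50×10¹² m.
Flux: S = L/(4πd²) = 1.91×10²⁶/(4π×(1.50×10¹²)²) = 6.79 W m⁻².
Energy balance: absorbed = emitted ⇒ πR²·S(1−A) = 4πR²·σT_eq⁴, so T_eq⁴ = S(1−A)/(4σ).
T_eq = [6.79 × 0.32 / (4 × 5.67×10⁻⁸)]^(1/4) = (9.58×10⁶)^(1/4) = 55.6 K.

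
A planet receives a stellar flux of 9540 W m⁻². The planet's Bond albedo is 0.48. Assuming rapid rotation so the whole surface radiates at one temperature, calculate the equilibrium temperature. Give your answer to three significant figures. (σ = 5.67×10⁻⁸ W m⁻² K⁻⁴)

Energy balance: absorbed = emitted ⇒ πR²·S(1−A) = 4πR²·σT_eq⁴, so T_eq⁴ = S(1−A)/(4σ).
T_eq = [9540 × 0.52 / (4 × 5.67×10⁻⁸)]^(1/4) = (2.19×10¹⁰)^(1/4) = 385 K.

T_eq ≈ 385 K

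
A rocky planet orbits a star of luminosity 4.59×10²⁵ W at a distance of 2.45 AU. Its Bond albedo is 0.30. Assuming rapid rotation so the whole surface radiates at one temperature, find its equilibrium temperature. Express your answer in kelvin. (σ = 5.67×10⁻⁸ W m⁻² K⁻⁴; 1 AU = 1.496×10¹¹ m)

d = 2.45 AU = 3.67×10¹¹ m.
Flux: S = L/(4πd²) = 4.59×10²⁵/(4π×(3.67×10¹¹)²) = 27.2 W m⁻².
Energy balance: absorbed = emitted ⇒ πR²·S(1−A) = 4πR²·σT_eq⁴, so T_eq⁴ = S(1−A)/(4σ).
T_eq = [27.2 × 0.70 / (4 × 5.67×10⁻⁸)]^(1/4) = (8.39×10⁷)^(1/4) = 95.7 K.

T_eq ≈ 95.7 K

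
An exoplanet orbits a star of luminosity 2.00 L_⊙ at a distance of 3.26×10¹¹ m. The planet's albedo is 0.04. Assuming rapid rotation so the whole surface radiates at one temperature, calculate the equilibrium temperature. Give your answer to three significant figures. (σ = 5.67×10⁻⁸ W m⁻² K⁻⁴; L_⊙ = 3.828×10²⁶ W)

T_eq ≈ 222 K

L = 2.00 × 3.828×10²⁶ = 7.66×10²⁶ W.
Flux: S = L/(4πd²) = 7.66×10²⁶/(4π×(3.26×10¹¹)²) = 573 W m⁻².
Energy balance: absorbed = emitted ⇒ πR²·S(1−A) = 4πR²·σT_eq⁴, so T_eq⁴ = S(1−A)/(4σ).
T_eq = [573 × 0.96 / (4 × 5.67×10⁻⁸)]^(1/4) = (2.43×10⁹)^(1/4) = 222 K.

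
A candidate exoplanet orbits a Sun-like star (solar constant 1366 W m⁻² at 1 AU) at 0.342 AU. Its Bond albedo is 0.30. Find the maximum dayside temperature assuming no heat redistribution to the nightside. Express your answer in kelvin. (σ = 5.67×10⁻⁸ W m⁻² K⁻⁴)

Flux at 0.342 AU: S = 1366/0.342² = 1.17×10⁴ W m⁻².
With no redistribution each surface element balances locally: S(1−A) = σT⁴.
T = [1.17×10⁴ × 0.70 / 5.67×10⁻⁸]^(1/4) = (1.44×10¹¹)^(1/4) = 616 K.

T_ss ≈ 616 K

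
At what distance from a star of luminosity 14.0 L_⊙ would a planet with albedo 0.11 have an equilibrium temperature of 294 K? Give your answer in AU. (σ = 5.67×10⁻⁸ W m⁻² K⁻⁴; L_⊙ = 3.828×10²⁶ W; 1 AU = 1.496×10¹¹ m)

L = 14.0 × 3.828×10²⁶ = 5.36×10²⁷ W.
From T_eq⁴ = L(1−A)/(16πσd²): d = √[L(1−A)/(16πσT_eq⁴)].
d = √[5.36×10²⁷ × 0.89 / (16π × 5.67×10⁻⁸ × (294)⁴)] = 4.73×10¹¹ m = 3.16 AU.

d ≈ 3.16 AU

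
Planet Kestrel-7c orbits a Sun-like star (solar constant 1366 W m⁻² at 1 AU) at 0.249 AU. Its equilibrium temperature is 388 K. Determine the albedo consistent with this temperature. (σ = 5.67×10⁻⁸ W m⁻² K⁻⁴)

A ≈ 0.77

Flux at 0.249 AU: S = 1366/0.249² = 2.20×10⁴ W m⁻².
From T_eq⁴ = S(1−A)/(4σ): 1−A = 4σT_eq⁴/S.
1−A = 4 × 5.67×10⁻⁸ × (388)⁴ / 2.20×10⁴ = 0.233.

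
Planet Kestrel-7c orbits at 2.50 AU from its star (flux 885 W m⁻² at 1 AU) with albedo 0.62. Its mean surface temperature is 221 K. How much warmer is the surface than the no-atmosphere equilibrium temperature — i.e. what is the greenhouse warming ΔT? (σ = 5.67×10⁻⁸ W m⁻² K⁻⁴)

ΔT ≈ 96.9 K

S = 885/2.50² = 141.6 W m⁻².
T_eq = [S(1−A)/(4σ)]^(1/4) = [141.6×0.38/(4×5.67×10⁻⁸)]^(1/4) = 124.1 K.
ΔT = T_surf − T_eq = 221 − 124.1.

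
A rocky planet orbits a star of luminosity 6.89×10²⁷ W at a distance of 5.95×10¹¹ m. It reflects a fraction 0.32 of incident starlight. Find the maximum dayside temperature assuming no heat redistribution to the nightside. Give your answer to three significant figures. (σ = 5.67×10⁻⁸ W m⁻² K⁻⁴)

T_ss ≈ 369 K

Flux: S = L/(4πd²) = 6.89×10²⁷/(4π×(5.95×10¹¹)²) = 1550 W m⁻².
With no redistribution each surface element balances locally: S(1−A) = σT⁴.
T = [1550 × 0.68 / 5.67×10⁻⁸]^(1/4) = (1.86×10¹⁰)^(1/4) = 369 K.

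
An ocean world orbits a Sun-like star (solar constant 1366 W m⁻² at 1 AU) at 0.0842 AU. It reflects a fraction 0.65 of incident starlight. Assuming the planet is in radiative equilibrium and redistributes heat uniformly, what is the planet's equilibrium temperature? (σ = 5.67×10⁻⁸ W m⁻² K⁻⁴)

T_eq ≈ 738 K

Flux at 0.0842 AU: S = 1366/0.0842² = 1.93×10⁵ W m⁻².
Energy balance: absorbed = emitted ⇒ πR²·S(1−A) = 4πR²·σT_eq⁴, so T_eq⁴ = S(1−A)/(4σ).
T_eq = [1.93×10⁵ × 0.35 / (4 × 5.67×10⁻⁸)]^(1/4) = (2.97×10¹¹)^(1/4) = 738 K.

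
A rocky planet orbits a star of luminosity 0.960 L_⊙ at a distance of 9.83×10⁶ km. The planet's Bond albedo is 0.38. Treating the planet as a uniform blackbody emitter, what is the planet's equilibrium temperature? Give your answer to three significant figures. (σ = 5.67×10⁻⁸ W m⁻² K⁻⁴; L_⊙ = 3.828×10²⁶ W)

d = 9.83×10⁶ km = 9.83×10⁹ m.
L = 0.960 × 3.828×10²⁶ = 3.67×10²⁶ W.
Flux: S = L/(4πd²) = 3.67×10²⁶/(4π×(9.83×10⁹)²) = 3.03×10⁵ W m⁻².
Energy balance: absorbed = emitted ⇒ πR²·S(1−A) = 4πR²·σT_eq⁴, so T_eq⁴ = S(1−A)/(4σ).
T_eq = [3.03×10⁵ × 0.62 / (4 × 5.67×10⁻⁸)]^(1/4) = (8.27×10¹¹)^(1/4) = 954 K.

T_eq ≈ 954 K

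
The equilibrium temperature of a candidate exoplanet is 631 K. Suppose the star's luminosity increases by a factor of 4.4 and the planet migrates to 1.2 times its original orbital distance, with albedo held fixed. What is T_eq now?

T_eq ≈ 834 K

T_eq ∝ L^(1/4) · d^(−1/2).
T′ = 631 × 4.4^(1/4) / 1.2^(1/2) = 834 K.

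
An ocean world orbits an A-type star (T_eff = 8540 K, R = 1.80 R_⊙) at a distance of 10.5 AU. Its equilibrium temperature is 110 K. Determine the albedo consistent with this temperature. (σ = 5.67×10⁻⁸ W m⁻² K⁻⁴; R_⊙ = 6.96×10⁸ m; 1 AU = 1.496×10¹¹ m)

A ≈ 0.83

R_⋆ = 1.80 × 6.96×10⁸ = 1.25×10⁹ m.
d = 10.5 AU = 1.57×10¹² m.
L = 4πR_⋆²σT_⋆⁴ = 4π(1.25×10⁹)² × 5.67×10⁻⁸ × (8540)⁴ = 5.95×10²⁷ W.
S = L/(4πd²) = 192 W m⁻².
From T_eq⁴ = S(1−A)/(4σ): 1−A = 4σT_eq⁴/S.
1−A = 4 × 5.67×10⁻⁸ × (110)⁴ / 192 = 0.173.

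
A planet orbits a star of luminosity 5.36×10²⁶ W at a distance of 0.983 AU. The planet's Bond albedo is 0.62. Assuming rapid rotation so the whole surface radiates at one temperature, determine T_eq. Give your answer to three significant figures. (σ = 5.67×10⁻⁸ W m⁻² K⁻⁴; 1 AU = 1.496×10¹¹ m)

T_eq ≈ 240 K

d = 0.983 AU = 1.47×10¹¹ m.
Flux: S = L/(4πd²) = 5.36×10²⁶/(4π×(1.47×10¹¹)²) = 1970 W m⁻².
Energy balance: absorbed = emitted ⇒ πR²·S(1−A) = 4πR²·σT_eq⁴, so T_eq⁴ = S(1−A)/(4σ).
T_eq = [1970 × 0.38 / (4 × 5.67×10⁻⁸)]^(1/4) = (3.30×10⁹)^(1/4) = 240 K.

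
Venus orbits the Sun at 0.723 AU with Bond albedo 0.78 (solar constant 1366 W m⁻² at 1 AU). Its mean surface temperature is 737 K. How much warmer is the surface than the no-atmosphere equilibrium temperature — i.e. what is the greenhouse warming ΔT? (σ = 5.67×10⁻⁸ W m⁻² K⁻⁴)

S = 1366/0.723² = 2613 W m⁻².
T_eq = [S(1−A)/(4σ)]^(1/4) = [2613×0.22/(4×5.67×10⁻⁸)]^(1/4) = 224.4 K.
ΔT = T_surf − T_eq = 737 − 224.4.

ΔT ≈ 512.6 K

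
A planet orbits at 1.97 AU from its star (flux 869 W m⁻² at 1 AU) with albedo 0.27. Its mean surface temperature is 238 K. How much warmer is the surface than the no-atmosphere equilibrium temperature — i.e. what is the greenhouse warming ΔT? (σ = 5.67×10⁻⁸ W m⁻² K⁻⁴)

S = 869/1.97² = 223.9 W m⁻².
T_eq = [S(1−A)/(4σ)]^(1/4) = [223.9×0.73/(4×5.67×10⁻⁸)]^(1/4) = 163.8 K.
ΔT = T_surf − T_eq = 238 − 163.8.

ΔT ≈ 74.2 K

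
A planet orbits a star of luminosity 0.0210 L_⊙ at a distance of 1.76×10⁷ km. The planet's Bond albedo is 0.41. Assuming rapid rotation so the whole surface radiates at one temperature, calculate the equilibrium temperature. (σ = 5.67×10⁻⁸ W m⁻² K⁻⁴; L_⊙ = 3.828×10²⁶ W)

d = 1.76×10⁷ km = 1.76×10¹⁰ m.
L = 0.0210 × 3.828×10²⁶ = 8.04×10²⁴ W.
Flux: S = L/(4πd²) = 8.04×10²⁴/(4π×(1.76×10¹⁰)²) = 2070 W m⁻².
Energy balance: absorbed = emitted ⇒ πR²·S(1−A) = 4πR²·σT_eq⁴, so T_eq⁴ = S(1−A)/(4σ).
T_eq = [2070 × 0.59 / (4 × 5.67×10⁻⁸)]^(1/4) = (5.37×10⁹)^(1/4) = 271 K.

T_eq ≈ 271 K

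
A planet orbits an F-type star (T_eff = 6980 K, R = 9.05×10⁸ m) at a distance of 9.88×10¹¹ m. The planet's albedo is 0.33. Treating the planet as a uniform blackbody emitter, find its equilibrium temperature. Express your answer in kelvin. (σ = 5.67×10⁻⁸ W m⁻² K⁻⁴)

L = 4πR_⋆²σT_⋆⁴ = 4π(9.05×10⁸)² × 5.67×10⁻⁸ × (6980)⁴ = 1.39×10²⁷ W.
S = L/(4πd²) = 113 W m⁻².
Energy balance: absorbed = emitted ⇒ πR²·S(1−A) = 4πR²·σT_eq⁴, so T_eq⁴ = S(1−A)/(4σ).
T_eq = [113 × 0.67 / (4 × 5.67×10⁻⁸)]^(1/4) = (3.34×10⁸)^(1/4) = 135 K.

T_eq ≈ 135 K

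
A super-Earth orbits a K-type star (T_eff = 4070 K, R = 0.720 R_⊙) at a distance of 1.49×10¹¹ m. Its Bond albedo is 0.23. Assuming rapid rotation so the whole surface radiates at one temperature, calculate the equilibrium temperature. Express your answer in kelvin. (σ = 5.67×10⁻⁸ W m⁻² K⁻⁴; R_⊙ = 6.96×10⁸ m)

R_⋆ = 0.720 × 6.96×10⁸ = 5.01×10⁸ m.
L = 4πR_⋆²σT_⋆⁴ = 4π(5.01×10⁸)² × 5.67×10⁻⁸ × (4070)⁴ = 4.91×10²⁵ W.
S = L/(4πd²) = 176 W m⁻².
Energy balance: absorbed = emitted ⇒ πR²·S(1−A) = 4πR²·σT_eq⁴, so T_eq⁴ = S(1−A)/(4σ).
T_eq = [176 × 0.77 / (4 × 5.67×10⁻⁸)]^(1/4) = (5.97×10⁸)^(1/4) = 156 K.

T_eq ≈ 156 K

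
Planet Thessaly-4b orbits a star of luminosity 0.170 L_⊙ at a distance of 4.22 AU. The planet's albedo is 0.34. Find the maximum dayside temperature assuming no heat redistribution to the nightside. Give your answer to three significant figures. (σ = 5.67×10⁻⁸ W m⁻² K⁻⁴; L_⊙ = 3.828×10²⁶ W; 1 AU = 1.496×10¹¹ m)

T_ss ≈ 111 K

d = 4.22 AU = 6.31×10¹¹ m.
L = 0.170 × 3.828×10²⁶ = 6.51×10²⁵ W.
Flux: S = L/(4πd²) = 6.51×10²⁵/(4π×(6.31×10¹¹)²) = 13.0 W m⁻².
With no redistribution each surface element balances locally: S(1−A) = σT⁴.
T = [13.0 × 0.66 / 5.67×10⁻⁸]^(1/4) = (1.51×10⁸)^(1/4) = 111 K.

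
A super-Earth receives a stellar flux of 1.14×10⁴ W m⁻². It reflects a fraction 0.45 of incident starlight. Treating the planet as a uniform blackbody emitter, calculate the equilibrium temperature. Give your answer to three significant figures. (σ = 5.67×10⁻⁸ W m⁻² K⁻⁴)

T_eq ≈ 408 K

Energy balance: absorbed = emitted ⇒ πR²·S(1−A) = 4πR²·σT_eq⁴, so T_eq⁴ = S(1−A)/(4σ).
T_eq = [1.14×10⁴ × 0.55 / (4 × 5.67×10⁻⁸)]^(1/4) = (2.76×10¹⁰)^(1/4) = 408 K.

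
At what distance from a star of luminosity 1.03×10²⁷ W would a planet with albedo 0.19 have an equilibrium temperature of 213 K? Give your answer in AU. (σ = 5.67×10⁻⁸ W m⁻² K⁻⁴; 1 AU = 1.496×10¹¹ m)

d ≈ 2.52 AU

From T_eq⁴ = L(1−A)/(16πσd²): d = √[L(1−A)/(16πσT_eq⁴)].
d = √[1.03×10²⁷ × 0.81 / (16π × 5.67×10⁻⁸ × (213)⁴)] = 3.77×10¹¹ m = 2.52 AU.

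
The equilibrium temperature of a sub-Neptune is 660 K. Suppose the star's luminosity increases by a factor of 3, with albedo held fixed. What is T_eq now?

T_eq ≈ 869 K

T_eq ∝ L^(1/4) · d^(−1/2).
T′ = 660 × 3^(1/4) = 869 K.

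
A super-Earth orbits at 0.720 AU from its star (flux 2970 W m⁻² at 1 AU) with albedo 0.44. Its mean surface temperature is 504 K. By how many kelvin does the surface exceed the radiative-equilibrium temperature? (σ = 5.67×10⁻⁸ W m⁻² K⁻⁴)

ΔT ≈ 159.1 K

S = 2970/0.720² = 5729 W m⁻².
T_eq = [S(1−A)/(4σ)]^(1/4) = [5729×0.56/(4×5.67×10⁻⁸)]^(1/4) = 344.9 K.
ΔT = T_surf − T_eq = 504 − 344.9.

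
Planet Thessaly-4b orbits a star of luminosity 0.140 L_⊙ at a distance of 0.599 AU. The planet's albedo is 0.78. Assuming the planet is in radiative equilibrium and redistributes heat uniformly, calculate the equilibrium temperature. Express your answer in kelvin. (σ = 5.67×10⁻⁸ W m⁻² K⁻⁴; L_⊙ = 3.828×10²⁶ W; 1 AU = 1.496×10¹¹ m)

T_eq ≈ 151 K

d = 0.599 AU = 8.96×10¹⁰ m.
L = 0.140 × 3.828×10²⁶ = 5.36×10²⁵ W.
Flux: S = L/(4πd²) = 5.36×10²⁵/(4π×(8.96×10¹⁰)²) = 531 W m⁻².
Energy balance: absorbed = emitted ⇒ πR²·S(1−A) = 4πR²·σT_eq⁴, so T_eq⁴ = S(1−A)/(4σ).
T_eq = [531 × 0.22 / (4 × 5.67×10⁻⁸)]^(1/4) = (5.15×10⁸)^(1/4) = 151 K.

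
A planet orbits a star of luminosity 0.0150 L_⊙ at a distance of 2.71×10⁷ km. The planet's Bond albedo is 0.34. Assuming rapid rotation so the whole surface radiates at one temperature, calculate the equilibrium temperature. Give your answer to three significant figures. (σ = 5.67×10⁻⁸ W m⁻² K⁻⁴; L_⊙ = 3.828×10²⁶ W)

d = 2.71×10⁷ km = 2.71×10¹⁰ m.
L = 0.0150 × 3.828×10²⁶ = 5.74×10²⁴ W.
Flux: S = L/(4πd²) = 5.74×10²⁴/(4π×(2.71×10¹⁰)²) = 622 W m⁻².
Energy balance: absorbed = emitted ⇒ πR²·S(1−A) = 4πR²·σT_eq⁴, so T_eq⁴ = S(1−A)/(4σ).
T_eq = [622 × 0.66 / (4 × 5.67×10⁻⁸)]^(1/4) = (1.81×10⁹)^(1/4) = 206 K.

T_eq ≈ 206 K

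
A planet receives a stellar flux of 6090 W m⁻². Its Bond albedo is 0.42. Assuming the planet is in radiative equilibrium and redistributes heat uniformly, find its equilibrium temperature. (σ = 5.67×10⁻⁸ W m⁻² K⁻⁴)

T_eq ≈ 353 K

Energy balance: absorbed = emitted ⇒ πR²·S(1−A) = 4πR²·σT_eq⁴, so T_eq⁴ = S(1−A)/(4σ).
T_eq = [6090 × 0.58 / (4 × 5.67×10⁻⁸)]^(1/4) = (1.56×10¹⁰)^(1/4) = 353 K.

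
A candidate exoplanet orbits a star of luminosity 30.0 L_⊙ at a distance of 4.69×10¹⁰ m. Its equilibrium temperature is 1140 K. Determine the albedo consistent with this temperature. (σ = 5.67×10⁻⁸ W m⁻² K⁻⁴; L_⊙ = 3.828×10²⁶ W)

L = 30.0 × 3.828×10²⁶ = 1.15×10²⁸ W.
Flux: S = L/(4πd²) = 1.15×10²⁸/(4π×(4.69×10¹⁰)²) = 4.15×10⁵ W m⁻².
From T_eq⁴ = S(1−A)/(4σ): 1−A = 4σT_eq⁴/S.
1−A = 4 × 5.67×10⁻⁸ × (1140)⁴ / 4.15×10⁵ = 0.922.

A ≈ 0.08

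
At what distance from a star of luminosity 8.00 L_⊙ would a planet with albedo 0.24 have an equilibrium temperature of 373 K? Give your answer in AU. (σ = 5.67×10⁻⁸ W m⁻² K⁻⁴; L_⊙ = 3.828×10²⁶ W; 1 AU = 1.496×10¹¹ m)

d ≈ 1.37 AU

L = 8.00 × 3.828×10²⁶ = 3.06×10²⁷ W.
From T_eq⁴ = L(1−A)/(16πσd²): d = √[L(1−A)/(16πσT_eq⁴)].
d = √[3.06×10²⁷ × 0.76 / (16π × 5.67×10⁻⁸ × (373)⁴)] = 2.05×10¹¹ m = 1.37 AU.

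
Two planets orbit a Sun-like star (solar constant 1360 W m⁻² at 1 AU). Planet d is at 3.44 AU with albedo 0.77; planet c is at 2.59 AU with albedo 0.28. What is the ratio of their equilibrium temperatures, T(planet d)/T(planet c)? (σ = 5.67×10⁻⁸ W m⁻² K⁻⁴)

T₁/T₂ ≈ 0.652

T_eq = [S₀(1−A)/(4σd²)]^(1/4), so T ∝ (1−A)^(1/4) / √d.
T₁ = [1360×0.23/(4×5.67×10⁻⁸×3.44²)]^(1/4) = 103.90 K.
T₂ = [1360×0.72/(4×5.67×10⁻⁸×2.59²)]^(1/4) = 159.28 K.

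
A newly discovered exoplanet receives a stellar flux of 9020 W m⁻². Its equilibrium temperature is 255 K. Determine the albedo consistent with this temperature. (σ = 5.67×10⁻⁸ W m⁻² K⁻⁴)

From T_eq⁴ = S(1−A)/(4σ): 1−A = 4σT_eq⁴/S.
1−A = 4 × 5.67×10⁻⁸ × (255)⁴ / 9020 = 0.106.

A ≈ 0.89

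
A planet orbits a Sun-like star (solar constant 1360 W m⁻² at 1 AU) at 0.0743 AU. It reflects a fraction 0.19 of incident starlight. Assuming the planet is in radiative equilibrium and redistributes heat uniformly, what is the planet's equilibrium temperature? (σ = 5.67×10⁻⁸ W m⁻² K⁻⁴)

Flux at 0.0743 AU: S = 1360/0.0743² = 2.46×10⁵ W m⁻².
Energy balance: absorbed = emitted ⇒ πR²·S(1−A) = 4πR²·σT_eq⁴, so T_eq⁴ = S(1−A)/(4σ).
T_eq = [2.46×10⁵ × 0.81 / (4 × 5.67×10⁻⁸)]^(1/4) = (8.80×10¹¹)^(1/4) = 969 K.

T_eq ≈ 969 K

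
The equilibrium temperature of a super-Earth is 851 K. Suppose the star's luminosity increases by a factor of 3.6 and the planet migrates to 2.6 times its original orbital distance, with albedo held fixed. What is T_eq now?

T_eq ≈ 727 K

T_eq ∝ L^(1/4) · d^(−1/2).
T′ = 851 × 3.6^(1/4) / 2.6^(1/2) = 727 K.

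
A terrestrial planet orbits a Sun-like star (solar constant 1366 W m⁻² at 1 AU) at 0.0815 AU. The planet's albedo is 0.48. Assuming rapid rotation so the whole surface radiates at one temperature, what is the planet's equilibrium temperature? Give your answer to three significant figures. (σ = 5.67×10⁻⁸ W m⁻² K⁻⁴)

T_eq ≈ 829 K

Flux at 0.0815 AU: S = 1366/0.0815² = 2.06×10⁵ W m⁻².
Energy balance: absorbed = emitted ⇒ πR²·S(1−A) = 4πR²·σT_eq⁴, so T_eq⁴ = S(1−A)/(4σ).
T_eq = [2.06×10⁵ × 0.52 / (4 × 5.67×10⁻⁸)]^(1/4) = (4.72×10¹¹)^(1/4) = 829 K.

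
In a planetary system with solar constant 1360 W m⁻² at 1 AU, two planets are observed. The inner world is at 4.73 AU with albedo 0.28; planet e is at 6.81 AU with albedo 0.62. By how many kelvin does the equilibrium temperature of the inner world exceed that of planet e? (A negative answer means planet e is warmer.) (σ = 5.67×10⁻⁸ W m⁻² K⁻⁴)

ΔT ≈ 34.1 K

T_eq = [S₀(1−A)/(4σd²)]^(1/4), so T ∝ (1−A)^(1/4) / √d.
T₁ = [1360×0.72/(4×5.67×10⁻⁸×4.73²)]^(1/4) = 117.86 K.
T₂ = [1360×0.38/(4×5.67×10⁻⁸×6.81²)]^(1/4) = 83.72 K.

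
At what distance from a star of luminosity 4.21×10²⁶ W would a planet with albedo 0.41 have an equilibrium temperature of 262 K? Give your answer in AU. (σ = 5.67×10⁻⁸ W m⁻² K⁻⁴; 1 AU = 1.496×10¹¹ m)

From T_eq⁴ = L(1−A)/(16πσd²): d = √[L(1−A)/(16πσT_eq⁴)].
d = √[4.21×10²⁶ × 0.59 / (16π × 5.67×10⁻⁸ × (262)⁴)] = 1.36×10¹¹ m = 0.909 AU.

d ≈ 0.909 AU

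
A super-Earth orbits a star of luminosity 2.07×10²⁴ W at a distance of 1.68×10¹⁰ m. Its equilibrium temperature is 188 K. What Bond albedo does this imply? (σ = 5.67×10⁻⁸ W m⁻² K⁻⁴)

Flux: S = L/(4πd²) = 2.07×10²⁴/(4π×(1.68×10¹⁰)²) = 584 W m⁻².
From T_eq⁴ = S(1−A)/(4σ): 1−A = 4σT_eq⁴/S.
1−A = 4 × 5.67×10⁻⁸ × (188)⁴ / 584 = 0.485.

A ≈ 0.51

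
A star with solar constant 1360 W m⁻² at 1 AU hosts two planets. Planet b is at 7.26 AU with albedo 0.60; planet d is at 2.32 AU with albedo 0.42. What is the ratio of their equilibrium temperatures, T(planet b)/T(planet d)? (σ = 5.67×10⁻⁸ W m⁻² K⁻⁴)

T₁/T₂ ≈ 0.515

T_eq = [S₀(1−A)/(4σd²)]^(1/4), so T ∝ (1−A)^(1/4) / √d.
T₁ = [1360×0.40/(4×5.67×10⁻⁸×7.26²)]^(1/4) = 82.13 K.
T₂ = [1360×0.58/(4×5.67×10⁻⁸×2.32²)]^(1/4) = 159.44 K.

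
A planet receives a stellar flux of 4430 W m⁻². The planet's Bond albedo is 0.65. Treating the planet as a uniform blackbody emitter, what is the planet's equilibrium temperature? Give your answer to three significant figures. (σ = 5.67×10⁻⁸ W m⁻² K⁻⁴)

T_eq ≈ 288 K

Energy balance: absorbed = emitted ⇒ πR²·S(1−A) = 4πR²·σT_eq⁴, so T_eq⁴ = S(1−A)/(4σ).
T_eq = [4430 × 0.35 / (4 × 5.67×10⁻⁸)]^(1/4) = (6.84×10⁹)^(1/4) = 288 K.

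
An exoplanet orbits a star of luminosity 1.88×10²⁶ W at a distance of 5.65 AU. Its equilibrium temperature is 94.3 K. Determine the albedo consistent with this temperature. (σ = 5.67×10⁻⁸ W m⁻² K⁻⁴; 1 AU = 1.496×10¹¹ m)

A ≈ 0.14

d = 5.65 AU = 8.45×10¹¹ m.
Flux: S = L/(4πd²) = 1.88×10²⁶/(4π×(8.45×10¹¹)²) = 20.9 W m⁻².
From T_eq⁴ = S(1−A)/(4σ): 1−A = 4σT_eq⁴/S.
1−A = 4 × 5.67×10⁻⁸ × (94.3)⁴ / 20.9 = 0.856.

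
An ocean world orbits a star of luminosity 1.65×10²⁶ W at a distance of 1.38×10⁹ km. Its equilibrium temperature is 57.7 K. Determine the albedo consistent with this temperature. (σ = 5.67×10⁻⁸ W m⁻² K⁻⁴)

A ≈ 0.64

d = 1.38×10⁹ km = 1.38×10¹² m.
Flux: S = L/(4πd²) = 1.65×10²⁶/(4π×(1.38×10¹²)²) = 6.89 W m⁻².
From T_eq⁴ = S(1−A)/(4σ): 1−A = 4σT_eq⁴/S.
1−A = 4 × 5.67×10⁻⁸ × (57.7)⁴ / 6.89 = 0.365.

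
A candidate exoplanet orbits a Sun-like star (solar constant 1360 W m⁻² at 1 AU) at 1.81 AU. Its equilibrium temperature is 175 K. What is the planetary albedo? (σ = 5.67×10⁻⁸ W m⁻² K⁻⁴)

A ≈ 0.49

Flux at 1.81 AU: S = 1360/1.81² = 415 W m⁻².
From T_eq⁴ = S(1−A)/(4σ): 1−A = 4σT_eq⁴/S.
1−A = 4 × 5.67×10⁻⁸ × (175)⁴ / 415 = 0.512.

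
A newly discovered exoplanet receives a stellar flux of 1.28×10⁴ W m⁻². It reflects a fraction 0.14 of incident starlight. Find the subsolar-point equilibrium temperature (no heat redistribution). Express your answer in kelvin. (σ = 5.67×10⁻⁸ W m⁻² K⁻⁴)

T_ss ≈ 664 K

At the subsolar point the surface absorbs S(1−A) and emits σT⁴ per unit area — no factor of 4, since only the local patch is in balance.
T = [1.28×10⁴ × 0.86 / 5.67×10⁻⁸]^(1/4) = (1.94×10¹¹)^(1/4) = 664 K.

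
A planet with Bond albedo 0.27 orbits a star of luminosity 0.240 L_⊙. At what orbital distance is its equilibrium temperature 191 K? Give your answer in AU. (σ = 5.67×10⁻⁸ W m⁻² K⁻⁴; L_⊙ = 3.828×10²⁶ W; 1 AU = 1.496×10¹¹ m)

L = 0.240 × 3.828×10²⁶ = 9.19×10²⁵ W.
From T_eq⁴ = L(1−A)/(16πσd²): d = √[L(1−A)/(16πσT_eq⁴)].
d = √[9.19×10²⁵ × 0.73 / (16π × 5.67×10⁻⁸ × (191)⁴)] = 1.33×10¹¹ m = 0.889 AU.

d ≈ 0.889 AU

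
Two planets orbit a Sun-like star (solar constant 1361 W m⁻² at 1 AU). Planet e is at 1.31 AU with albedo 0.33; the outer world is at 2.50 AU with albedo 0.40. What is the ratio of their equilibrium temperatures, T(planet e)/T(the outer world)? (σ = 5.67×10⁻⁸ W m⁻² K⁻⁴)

T₁/T₂ ≈ 1.420

T_eq = [S₀(1−A)/(4σd²)]^(1/4), so T ∝ (1−A)^(1/4) / √d.
T₁ = [1361×0.67/(4×5.67×10⁻⁸×1.31²)]^(1/4) = 220.01 K.
T₂ = [1361×0.60/(4×5.67×10⁻⁸×2.50²)]^(1/4) = 154.93 K.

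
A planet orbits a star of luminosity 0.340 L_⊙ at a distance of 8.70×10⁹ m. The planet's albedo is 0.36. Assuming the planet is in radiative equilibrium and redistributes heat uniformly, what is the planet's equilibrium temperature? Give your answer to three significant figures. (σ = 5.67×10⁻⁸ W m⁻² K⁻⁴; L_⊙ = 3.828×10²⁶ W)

L = 0.340 × 3.828×10²⁶ = 1.30×10²⁶ W.
Flux: S = L/(4πd²) = 1.30×10²⁶/(4π×(8.70×10⁹)²) = 1.37×10⁵ W m⁻².
Energy balance: absorbed = emitted ⇒ πR²·S(1−A) = 4πR²·σT_eq⁴, so T_eq⁴ = S(1−A)/(4σ).
T_eq = [1.37×10⁵ × 0.64 / (4 × 5.67×10⁻⁸)]^(1/4) = (3.86×10¹¹)^(1/4) = 788 K.

T_eq ≈ 788 K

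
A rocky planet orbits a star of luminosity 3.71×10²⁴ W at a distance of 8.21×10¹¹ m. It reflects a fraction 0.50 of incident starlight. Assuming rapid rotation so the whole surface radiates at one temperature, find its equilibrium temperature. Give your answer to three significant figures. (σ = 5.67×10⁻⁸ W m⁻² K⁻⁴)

T_eq ≈ 31.3 K

Flux: S = L/(4πd²) = 3.71×10²⁴/(4π×(8.21×10¹¹)²) = 0.438 W m⁻².
Energy balance: absorbed = emitted ⇒ πR²·S(1−A) = 4πR²·σT_eq⁴, so T_eq⁴ = S(1−A)/(4σ).
T_eq = [0.438 × 0.50 / (4 × 5.67×10⁻⁸)]^(1/4) = (9.66×10⁵)^(1/4) = 31.3 K.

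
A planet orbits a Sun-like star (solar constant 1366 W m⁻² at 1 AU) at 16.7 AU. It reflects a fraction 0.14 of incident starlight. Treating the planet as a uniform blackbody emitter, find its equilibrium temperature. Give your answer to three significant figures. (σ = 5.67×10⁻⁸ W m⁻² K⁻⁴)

Flux at 16.7 AU: S = 1366/16.7² = 4.90 W m⁻².
Energy balance: absorbed = emitted ⇒ πR²·S(1−A) = 4πR²·σT_eq⁴, so T_eq⁴ = S(1−A)/(4σ).
T_eq = [4.90 × 0.86 / (4 × 5.67×10⁻⁸)]^(1/4) = (1.86×10⁷)^(1/4) = 65.6 K.

T_eq ≈ 65.6 K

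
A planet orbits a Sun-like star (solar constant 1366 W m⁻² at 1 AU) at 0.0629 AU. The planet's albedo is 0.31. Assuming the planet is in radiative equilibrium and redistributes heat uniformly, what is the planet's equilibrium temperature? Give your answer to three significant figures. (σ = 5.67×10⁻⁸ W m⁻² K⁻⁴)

Flux at 0.0629 AU: S = 1366/0.0629² = 3.45×10⁵ W m⁻².
Energy balance: absorbed = emitted ⇒ πR²·S(1−A) = 4πR²·σT_eq⁴, so T_eq⁴ = S(1−A)/(4σ).
T_eq = [3.45×10⁵ × 0.69 / (4 × 5.67×10⁻⁸)]^(1/4) = (1.05×10¹²)^(1/4) = 1010 K.

T_eq ≈ 1010 K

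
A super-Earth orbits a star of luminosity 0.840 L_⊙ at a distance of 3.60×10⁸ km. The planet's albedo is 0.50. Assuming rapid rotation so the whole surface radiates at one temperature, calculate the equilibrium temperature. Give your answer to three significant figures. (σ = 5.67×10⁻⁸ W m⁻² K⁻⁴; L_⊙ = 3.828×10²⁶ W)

T_eq ≈ 144 K

d = 3.60×10⁸ km = 3.60×10¹¹ m.
L = 0.840 × 3.828×10²⁶ = 3.22×10²⁶ W.
Flux: S = L/(4πd²) = 3.22×10²⁶/(4π×(3.60×10¹¹)²) = 197 W m⁻².
Energy balance: absorbed = emitted ⇒ πR²·S(1−A) = 4πR²·σT_eq⁴, so T_eq⁴ = S(1−A)/(4σ).
T_eq = [197 × 0.50 / (4 × 5.67×10⁻⁸)]^(1/4) = (4.35×10⁸)^(1/4) = 144 K.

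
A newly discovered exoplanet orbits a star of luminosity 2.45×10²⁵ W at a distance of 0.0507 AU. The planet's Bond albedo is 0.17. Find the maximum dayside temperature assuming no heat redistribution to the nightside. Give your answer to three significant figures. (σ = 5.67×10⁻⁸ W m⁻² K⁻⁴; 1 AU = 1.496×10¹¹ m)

d = 0.0507 AU = 7.58×10⁹ m.
Flux: S = L/(4πd²) = 2.45×10²⁵/(4π×(7.58×10⁹)²) = 3.39×10⁴ W m⁻².
With no redistribution each surface element balances locally: S(1−A) = σT⁴.
T = [3.39×10⁴ × 0.83 / 5.67×10⁻⁸]^(1/4) = (4.96×10¹¹)^(1/4) = 839 K.

T_ss ≈ 839 K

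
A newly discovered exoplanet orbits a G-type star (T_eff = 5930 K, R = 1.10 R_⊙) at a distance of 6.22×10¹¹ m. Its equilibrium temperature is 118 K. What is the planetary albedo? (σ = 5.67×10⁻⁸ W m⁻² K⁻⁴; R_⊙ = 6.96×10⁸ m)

A ≈ 0.59

R_⋆ = 1.10 × 6.96×10⁸ = 7.66×10⁸ m.
L = 4πR_⋆²σT_⋆⁴ = 4π(7.66×10⁸)² × 5.67×10⁻⁸ × (5930)⁴ = 5.16×10²⁶ W.
S = L/(4πd²) = 106 W m⁻².
From T_eq⁴ = S(1−A)/(4σ): 1−A = 4σT_eq⁴/S.
1−A = 4 × 5.67×10⁻⁸ × (118)⁴ / 106 = 0.414.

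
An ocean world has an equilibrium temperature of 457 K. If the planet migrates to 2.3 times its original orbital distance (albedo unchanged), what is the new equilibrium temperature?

T_eq ∝ L^(1/4) · d^(−1/2).
T′ = 457 / 2.3^(1/2) = 301 K.

T_eq ≈ 301 K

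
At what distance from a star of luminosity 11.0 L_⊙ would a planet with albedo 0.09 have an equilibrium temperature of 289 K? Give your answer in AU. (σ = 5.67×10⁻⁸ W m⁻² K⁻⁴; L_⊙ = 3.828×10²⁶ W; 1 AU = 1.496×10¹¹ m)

d ≈ 2.93 AU

L = 11.0 × 3.828×10²⁶ = 4.21×10²⁷ W.
From T_eq⁴ = L(1−A)/(16πσd²): d = √[L(1−A)/(16πσT_eq⁴)].
d = √[4.21×10²⁷ × 0.91 / (16π × 5.67×10⁻⁸ × (289)⁴)] = 4.39×10¹¹ m = 2.93 AU.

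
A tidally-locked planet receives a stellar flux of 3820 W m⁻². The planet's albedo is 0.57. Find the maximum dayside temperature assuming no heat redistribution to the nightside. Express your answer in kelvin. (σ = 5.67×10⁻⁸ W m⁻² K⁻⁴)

With no redistribution each surface element balances locally: S(1−A) = σT⁴.
T = [3820 × 0.43 / 5.67×10⁻⁸]^(1/4) = (2.90×10¹⁰)^(1/4) = 413 K.

T_ss ≈ 413 K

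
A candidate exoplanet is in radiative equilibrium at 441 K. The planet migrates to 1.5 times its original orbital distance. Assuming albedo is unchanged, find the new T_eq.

T_eq ∝ L^(1/4) · d^(−1/2).
T′ = 441 / 1.5^(1/2) = 360 K.

T_eq ≈ 360 K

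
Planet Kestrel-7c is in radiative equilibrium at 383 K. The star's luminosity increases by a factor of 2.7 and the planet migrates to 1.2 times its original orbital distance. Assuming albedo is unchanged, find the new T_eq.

T_eq ≈ 448 K

T_eq ∝ L^(1/4) · d^(−1/2).
T′ = 383 × 2.7^(1/4) / 1.2^(1/2) = 448 K.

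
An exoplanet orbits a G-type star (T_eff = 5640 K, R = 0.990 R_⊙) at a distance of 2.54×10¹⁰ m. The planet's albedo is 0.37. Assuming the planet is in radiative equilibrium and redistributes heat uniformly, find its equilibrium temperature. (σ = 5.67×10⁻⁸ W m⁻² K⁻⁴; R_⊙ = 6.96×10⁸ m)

T_eq ≈ 585 K

R_⋆ = 0.990 × 6.96×10⁸ = 6.89×10⁸ m.
L = 4πR_⋆²σT_⋆⁴ = 4π(6.89×10⁸)² × 5.67×10⁻⁸ × (5640)⁴ = 3.42×10²⁶ W.
S = L/(4πd²) = 4.22×10⁴ W m⁻².
Energy balance: absorbed = emitted ⇒ πR²·S(1−A) = 4πR²·σT_eq⁴, so T_eq⁴ = S(1−A)/(4σ).
T_eq = [4.22×10⁴ × 0.63 / (4 × 5.67×10⁻⁸)]^(1/4) = (1.17×10¹¹)^(1/4) = 585 K.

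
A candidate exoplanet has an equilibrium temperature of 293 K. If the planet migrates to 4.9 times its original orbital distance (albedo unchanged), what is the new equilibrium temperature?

T_eq ≈ 132 K

T_eq ∝ L^(1/4) · d^(−1/2).
T′ = 293 / 4.9^(1/2) = 132 K.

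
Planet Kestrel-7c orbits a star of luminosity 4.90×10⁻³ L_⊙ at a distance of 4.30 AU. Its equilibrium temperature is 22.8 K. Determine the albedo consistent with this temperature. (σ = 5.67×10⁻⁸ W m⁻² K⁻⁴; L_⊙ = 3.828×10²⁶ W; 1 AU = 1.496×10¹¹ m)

A ≈ 0.83

d = 4.30 AU = 6.43×10¹¹ m.
L = 4.90×10⁻³ × 3.828×10²⁶ = 1.88×10²⁴ W.
Flux: S = L/(4πd²) = 1.88×10²⁴/(4π×(6.43×10¹¹)²) = 0.361 W m⁻².
From T_eq⁴ = S(1−A)/(4σ): 1−A = 4σT_eq⁴/S.
1−A = 4 × 5.67×10⁻⁸ × (22.8)⁴ / 0.361 = 0.170.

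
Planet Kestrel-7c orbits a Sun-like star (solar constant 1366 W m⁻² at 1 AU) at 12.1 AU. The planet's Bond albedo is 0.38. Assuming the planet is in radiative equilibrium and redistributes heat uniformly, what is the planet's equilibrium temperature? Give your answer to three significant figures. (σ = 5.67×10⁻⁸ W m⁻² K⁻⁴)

Flux at 12.1 AU: S = 1366/12.1² = 9.33 W m⁻².
Energy balance: absorbed = emitted ⇒ πR²·S(1−A) = 4πR²·σT_eq⁴, so T_eq⁴ = S(1−A)/(4σ).
T_eq = [9.33 × 0.62 / (4 × 5.67×10⁻⁸)]^(1/4) = (2.55×10⁷)^(1/4) = 71.1 K.

T_eq ≈ 71.1 K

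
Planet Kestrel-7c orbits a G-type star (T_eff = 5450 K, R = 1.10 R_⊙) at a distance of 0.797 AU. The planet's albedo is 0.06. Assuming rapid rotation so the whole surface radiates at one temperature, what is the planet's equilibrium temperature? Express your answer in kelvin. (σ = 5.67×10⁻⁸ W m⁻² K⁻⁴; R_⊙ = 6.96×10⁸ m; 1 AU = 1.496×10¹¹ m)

T_eq ≈ 304 K

R_⋆ = 1.10 × 6.96×10⁸ = 7.66×10⁸ m.
d = 0.797 AU = 1.19×10¹¹ m.
L = 4πR_⋆²σT_⋆⁴ = 4π(7.66×10⁸)² × 5.67×10⁻⁸ × (5450)⁴ = 3.68×10²⁶ W.
S = L/(4πd²) = 2060 W m⁻².
Energy balance: absorbed = emitted ⇒ πR²·S(1−A) = 4πR²·σT_eq⁴, so T_eq⁴ = S(1−A)/(4σ).
T_eq = [2060 × 0.94 / (4 × 5.67×10⁻⁸)]^(1/4) = (8.55×10⁹)^(1/4) = 304 K.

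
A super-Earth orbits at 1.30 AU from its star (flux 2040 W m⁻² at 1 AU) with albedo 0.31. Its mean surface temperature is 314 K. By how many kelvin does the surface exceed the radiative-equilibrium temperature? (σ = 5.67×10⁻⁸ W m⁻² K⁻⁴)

S = 2040/1.30² = 1207 W m⁻².
T_eq = [S(1−A)/(4σ)]^(1/4) = [1207×0.69/(4×5.67×10⁻⁸)]^(1/4) = 246.2 K.
ΔT = T_surf − T_eq = 314 − 246.2.

ΔT ≈ 67.8 K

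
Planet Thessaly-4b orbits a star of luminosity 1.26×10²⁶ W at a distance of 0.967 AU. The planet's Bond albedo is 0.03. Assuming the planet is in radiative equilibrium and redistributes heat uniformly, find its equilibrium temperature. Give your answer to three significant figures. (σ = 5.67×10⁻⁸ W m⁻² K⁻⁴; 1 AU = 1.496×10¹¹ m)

d = 0.967 AU = 1.45×10¹¹ m.
Flux: S = L/(4πd²) = 1.26×10²⁶/(4π×(1.45×10¹¹)²) = 479 W m⁻².
Energy balance: absorbed = emitted ⇒ πR²·S(1−A) = 4πR²·σT_eq⁴, so T_eq⁴ = S(1−A)/(4σ).
T_eq = [479 × 0.97 / (4 × 5.67×10⁻⁸)]^(1/4) = (2.05×10⁹)^(1/4) = 213 K.

T_eq ≈ 213 K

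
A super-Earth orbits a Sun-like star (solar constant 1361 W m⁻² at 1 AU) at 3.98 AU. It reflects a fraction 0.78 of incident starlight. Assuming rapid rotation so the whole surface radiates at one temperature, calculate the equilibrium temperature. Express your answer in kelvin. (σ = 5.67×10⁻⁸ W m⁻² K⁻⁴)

T_eq ≈ 95.5 K

Flux at 3.98 AU: S = 1361/3.98² = 85.9 W m⁻².
Energy balance: absorbed = emitted ⇒ πR²·S(1−A) = 4πR²·σT_eq⁴, so T_eq⁴ = S(1−A)/(4σ).
T_eq = [85.9 × 0.22 / (4 × 5.67×10⁻⁸)]^(1/4) = (8.33×10⁷)^(1/4) = 95.5 K.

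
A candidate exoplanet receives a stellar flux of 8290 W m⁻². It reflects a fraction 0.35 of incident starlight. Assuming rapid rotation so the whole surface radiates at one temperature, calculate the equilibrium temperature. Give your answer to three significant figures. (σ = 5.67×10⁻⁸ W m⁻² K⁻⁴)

Energy balance: absorbed = emitted ⇒ πR²·S(1−A) = 4πR²·σT_eq⁴, so T_eq⁴ = S(1−A)/(4σ).
T_eq = [8290 × 0.65 / (4 × 5.67×10⁻⁸)]^(1/4) = (2.38×10¹⁰)^(1/4) = 393 K.

T_eq ≈ 393 K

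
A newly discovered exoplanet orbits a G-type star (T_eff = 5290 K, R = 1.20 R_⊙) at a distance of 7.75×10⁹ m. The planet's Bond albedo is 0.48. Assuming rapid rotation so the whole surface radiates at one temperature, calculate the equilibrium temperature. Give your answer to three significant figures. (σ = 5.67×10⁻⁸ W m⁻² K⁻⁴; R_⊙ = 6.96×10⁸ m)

T_eq ≈ 1040 K

R_⋆ = 1.20 × 6.96×10⁸ = 8.35×10⁸ m.
L = 4πR_⋆²σT_⋆⁴ = 4π(8.35×10⁸)² × 5.67×10⁻⁸ × (5290)⁴ = 3.89×10²⁶ W.
S = L/(4πd²) = 5.16×10⁵ W m⁻².
Energy balance: absorbed = emitted ⇒ πR²·S(1−A) = 4πR²·σT_eq⁴, so T_eq⁴ = S(1−A)/(4σ).
T_eq = [5.16×10⁵ × 0.52 / (4 × 5.67×10⁻⁸)]^(1/4) = (1.18×10¹²)^(1/4) = 1040 K.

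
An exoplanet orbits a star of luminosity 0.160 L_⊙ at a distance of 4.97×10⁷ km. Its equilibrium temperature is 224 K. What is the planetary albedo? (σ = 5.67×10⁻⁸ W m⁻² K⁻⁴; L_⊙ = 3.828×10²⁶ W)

A ≈ 0.71

d = 4.97×10⁷ km = 4.97×10¹⁰ m.
L = 0.160 × 3.828×10²⁶ = 6.12×10²⁵ W.
Flux: S = L/(4πd²) = 6.12×10²⁵/(4π×(4.97×10¹⁰)²) = 1970 W m⁻².
From T_eq⁴ = S(1−A)/(4σ): 1−A = 4σT_eq⁴/S.
1−A = 4 × 5.67×10⁻⁸ × (224)⁴ / 1970 = 0.289.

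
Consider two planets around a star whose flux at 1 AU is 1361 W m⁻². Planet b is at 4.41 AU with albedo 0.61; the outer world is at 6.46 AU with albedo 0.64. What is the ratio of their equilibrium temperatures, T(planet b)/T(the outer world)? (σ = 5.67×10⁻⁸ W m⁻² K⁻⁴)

T₁/T₂ ≈ 1.235

T_eq = [S₀(1−A)/(4σd²)]^(1/4), so T ∝ (1−A)^(1/4) / √d.
T₁ = [1361×0.39/(4×5.67×10⁻⁸×4.41²)]^(1/4) = 104.74 K.
T₂ = [1361×0.36/(4×5.67×10⁻⁸×6.46²)]^(1/4) = 84.82 K.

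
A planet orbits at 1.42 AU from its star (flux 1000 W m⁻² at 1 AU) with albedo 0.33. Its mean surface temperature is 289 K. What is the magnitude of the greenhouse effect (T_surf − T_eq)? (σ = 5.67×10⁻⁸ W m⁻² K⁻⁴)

ΔT ≈ 93.4 K

S = 1000/1.42² = 495.9 W m⁻².
T_eq = [S(1−A)/(4σ)]^(1/4) = [495.9×0.67/(4×5.67×10⁻⁸)]^(1/4) = 195.6 K.
ΔT = T_surf − T_eq = 289 − 195.6.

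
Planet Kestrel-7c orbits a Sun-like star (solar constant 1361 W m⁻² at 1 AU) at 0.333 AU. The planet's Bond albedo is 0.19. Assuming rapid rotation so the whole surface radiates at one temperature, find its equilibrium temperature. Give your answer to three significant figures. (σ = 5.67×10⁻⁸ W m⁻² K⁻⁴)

T_eq ≈ 458 K

Flux at 0.333 AU: S = 1361/0.333² = 1.23×10⁴ W m⁻².
Energy balance: absorbed = emitted ⇒ πR²·S(1−A) = 4πR²·σT_eq⁴, so T_eq⁴ = S(1−A)/(4σ).
T_eq = [1.23×10⁴ × 0.81 / (4 × 5.67×10⁻⁸)]^(1/4) = (4.38×10¹⁰)^(1/4) = 458 K.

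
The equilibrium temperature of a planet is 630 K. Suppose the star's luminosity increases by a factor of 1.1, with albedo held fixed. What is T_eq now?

T_eq ∝ L^(1/4) · d^(−1/2).
T′ = 630 × 1.1^(1/4) = 645 K.

T_eq ≈ 645 K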